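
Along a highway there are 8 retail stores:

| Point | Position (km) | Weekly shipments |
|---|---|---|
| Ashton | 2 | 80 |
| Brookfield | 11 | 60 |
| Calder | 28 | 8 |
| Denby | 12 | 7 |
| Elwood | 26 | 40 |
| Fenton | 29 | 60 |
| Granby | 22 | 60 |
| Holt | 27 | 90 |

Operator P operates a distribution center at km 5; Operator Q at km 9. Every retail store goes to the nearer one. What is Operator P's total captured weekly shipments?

The indifferent point is the midpoint (5+9)/2 = 7; retail stores left of it (closer to Operator P at 5) go to Operator P, those right go to Operator Q.
  Ashton at 2 (w=80) → Operator P
  Brookfield at 11 (w=60) → Operator Q
  Denby at 12 (w=7) → Operator Q
  Granby at 22 (w=60) → Operator Q
  Elwood at 26 (w=40) → Operator Q
  Holt at 27 (w=90) → Operator Q
  Calder at 28 (w=8) → Operator Q
  Fenton at 29 (w=60) → Operator Q
Operator P captures 80; Operator Q captures 325.

80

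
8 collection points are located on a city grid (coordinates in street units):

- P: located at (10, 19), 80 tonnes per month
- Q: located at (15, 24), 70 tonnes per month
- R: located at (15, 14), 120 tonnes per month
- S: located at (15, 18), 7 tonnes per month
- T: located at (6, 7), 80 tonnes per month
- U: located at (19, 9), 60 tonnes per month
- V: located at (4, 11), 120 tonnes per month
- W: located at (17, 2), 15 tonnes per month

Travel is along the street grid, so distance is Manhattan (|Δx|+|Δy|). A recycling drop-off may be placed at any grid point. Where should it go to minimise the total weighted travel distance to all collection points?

(10, 14)

Manhattan distance separates: Σwᵢ(|x−xᵢ|+|y−yᵢ|) = Σwᵢ|x−xᵢ| + Σwᵢ|y−yᵢ|, so x and y are optimised independently as 1-D weighted medians.
Total weight W = 552; half = 276.
x-coordinate, sorted with cumulative weight:
  x=4 (V, w=120) cum 120
  x=6 (T, w=80) cum 200
  x=10 (P, w=80) cum 280  ← median
  x=15 (Q, w=70) cum 350
  x=15 (R, w=120) cum 470
  x=15 (S, w=7) cum 477
  x=17 (W, w=15) cum 492
  x=19 (U, w=60) cum 552
⇒ x* = 10
y-coordinate, sorted with cumulative weight:
  y=2 (W, w=15) cum 15
  y=7 (T, w=80) cum 95
  y=9 (U, w=60) cum 155
  y=11 (V, w=120) cum 275
  y=14 (R, w=120) cum 395  ← median
  y=18 (S, w=7) cum 402
  y=19 (P, w=80) cum 482
  y=24 (Q, w=70) cum 552
⇒ y* = 14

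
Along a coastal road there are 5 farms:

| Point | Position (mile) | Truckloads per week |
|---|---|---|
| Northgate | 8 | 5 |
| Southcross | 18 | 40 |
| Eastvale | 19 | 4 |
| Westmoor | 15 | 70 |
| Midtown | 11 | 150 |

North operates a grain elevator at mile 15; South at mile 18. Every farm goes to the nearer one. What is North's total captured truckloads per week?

The indifferent point is the midpoint (15+18)/2 = 16.5; farms left of it (closer to North at 15) go to North, those right go to South.
  Northgate at 8 (w=5) → North
  Midtown at 11 (w=150) → North
  Westmoor at 15 (w=70) → North
  Southcross at 18 (w=40) → South
  Eastvale at 19 (w=4) → South
North captures 225; South captures 44.

225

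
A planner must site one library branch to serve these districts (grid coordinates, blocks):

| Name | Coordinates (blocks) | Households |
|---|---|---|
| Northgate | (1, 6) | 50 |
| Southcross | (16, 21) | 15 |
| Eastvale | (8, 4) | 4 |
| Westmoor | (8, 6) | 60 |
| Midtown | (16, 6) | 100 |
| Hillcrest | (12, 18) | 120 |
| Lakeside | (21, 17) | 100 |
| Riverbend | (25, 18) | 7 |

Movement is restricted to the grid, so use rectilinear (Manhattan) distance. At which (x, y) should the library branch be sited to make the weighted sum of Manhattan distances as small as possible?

(12, 17)

Manhattan distance separates: Σwᵢ(|x−xᵢ|+|y−yᵢ|) = Σwᵢ|x−xᵢ| + Σwᵢ|y−yᵢ|, so x and y are optimised independently as 1-D weighted medians.
Total weight W = 456; half = 228.
x-coordinate, sorted with cumulative weight:
  x=1 (Northgate, w=50) cum 50
  x=8 (Eastvale, w=4) cum 54
  x=8 (Westmoor, w=60) cum 114
  x=12 (Hillcrest, w=120) cum 234  ← median
  x=16 (Southcross, w=15) cum 249
  x=16 (Midtown, w=100) cum 349
  x=21 (Lakeside, w=100) cum 449
  x=25 (Riverbend, w=7) cum 456
⇒ x* = 12
y-coordinate, sorted with cumulative weight:
  y=4 (Eastvale, w=4) cum 4
  y=6 (Northgate, w=50) cum 54
  y=6 (Westmoor, w=60) cum 114
  y=6 (Midtown, w=100) cum 214
  y=17 (Lakeside, w=100) cum 314  ← median
  y=18 (Hillcrest, w=120) cum 434
  y=18 (Riverbend, w=7) cum 441
  y=21 (Southcross, w=15) cum 456
⇒ y* = 17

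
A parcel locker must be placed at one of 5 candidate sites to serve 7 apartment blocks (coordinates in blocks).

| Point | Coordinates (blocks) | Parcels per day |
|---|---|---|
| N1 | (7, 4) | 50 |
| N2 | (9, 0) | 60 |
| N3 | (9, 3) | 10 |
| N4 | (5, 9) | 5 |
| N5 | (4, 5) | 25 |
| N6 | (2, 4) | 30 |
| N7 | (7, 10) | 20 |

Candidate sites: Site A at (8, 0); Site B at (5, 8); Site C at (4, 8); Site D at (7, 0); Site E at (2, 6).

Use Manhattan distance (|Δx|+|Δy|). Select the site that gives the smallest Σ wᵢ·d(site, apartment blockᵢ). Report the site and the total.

Total weighted distance at each candidate:
  Site A (8, 0): total = 1155
  Site B (5, 8): total = 1505
  Site C (4, 8): total = 1595
  Site D (7, 0): total = 1095
  Site E (2, 6): total = 1575
Minimum is at Site D with total 1095 blocks.

Site D, total 1095 blocks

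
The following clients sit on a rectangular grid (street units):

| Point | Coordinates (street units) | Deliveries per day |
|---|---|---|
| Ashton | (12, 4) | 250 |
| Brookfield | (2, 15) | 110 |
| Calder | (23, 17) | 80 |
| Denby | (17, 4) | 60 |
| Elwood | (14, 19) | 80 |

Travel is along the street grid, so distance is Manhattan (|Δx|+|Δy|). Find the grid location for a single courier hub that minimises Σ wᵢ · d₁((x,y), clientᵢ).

(12, 4)

Manhattan distance separates: Σwᵢ(|x−xᵢ|+|y−yᵢ|) = Σwᵢ|x−xᵢ| + Σwᵢ|y−yᵢ|, so x and y are optimised independently as 1-D weighted medians.
Total weight W = 580; half = 290.
x-coordinate, sorted with cumulative weight:
  x=2 (Brookfield, w=110) cum 110
  x=12 (Ashton, w=250) cum 360  ← median
  x=14 (Elwood, w=80) cum 440
  x=17 (Denby, w=60) cum 500
  x=23 (Calder, w=80) cum 580
⇒ x* = 12
y-coordinate, sorted with cumulative weight:
  y=4 (Ashton, w=250) cum 250
  y=4 (Denby, w=60) cum 310  ← median
  y=15 (Brookfield, w=110) cum 420
  y=17 (Calder, w=80) cum 500
  y=19 (Elwood, w=80) cum 580
⇒ y* = 4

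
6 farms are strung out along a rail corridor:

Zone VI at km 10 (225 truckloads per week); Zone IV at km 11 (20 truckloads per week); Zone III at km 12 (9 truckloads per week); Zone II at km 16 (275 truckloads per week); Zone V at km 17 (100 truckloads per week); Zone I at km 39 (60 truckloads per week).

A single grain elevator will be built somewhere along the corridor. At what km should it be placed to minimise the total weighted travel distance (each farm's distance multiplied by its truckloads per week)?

x = 16

For a sum of weighted absolute distances on a line, the optimum is the weighted median (not the mean). Total weight W = 689; half-weight = 344.5.
Sort by position and accumulate weight:
  km 10 (Zone VI, w=225) → cum 225
  km 11 (Zone IV, w=20) → cum 245
  km 12 (Zone III, w=9) → cum 254
  km 16 (Zone II, w=275) → cum 529  ≥ 344.5 → median here
  km 17 (Zone V, w=100) → cum 629
  km 39 (Zone I, w=60) → cum 689
Optimal location: km 16.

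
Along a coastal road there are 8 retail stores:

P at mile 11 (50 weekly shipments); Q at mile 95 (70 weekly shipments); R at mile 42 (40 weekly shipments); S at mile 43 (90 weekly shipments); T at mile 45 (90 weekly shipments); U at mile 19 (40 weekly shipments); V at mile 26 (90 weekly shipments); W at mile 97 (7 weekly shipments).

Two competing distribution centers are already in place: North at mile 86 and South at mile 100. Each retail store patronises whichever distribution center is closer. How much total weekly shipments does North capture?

The indifferent point is the midpoint (86+100)/2 = 93; retail stores left of it (closer to North at 86) go to North, those right go to South.
  P at 11 (w=50) → North
  U at 19 (w=40) → North
  V at 26 (w=90) → North
  R at 42 (w=40) → North
  S at 43 (w=90) → North
  T at 45 (w=90) → North
  Q at 95 (w=70) → South
  W at 97 (w=7) → South
North captures 400; South captures 77.

400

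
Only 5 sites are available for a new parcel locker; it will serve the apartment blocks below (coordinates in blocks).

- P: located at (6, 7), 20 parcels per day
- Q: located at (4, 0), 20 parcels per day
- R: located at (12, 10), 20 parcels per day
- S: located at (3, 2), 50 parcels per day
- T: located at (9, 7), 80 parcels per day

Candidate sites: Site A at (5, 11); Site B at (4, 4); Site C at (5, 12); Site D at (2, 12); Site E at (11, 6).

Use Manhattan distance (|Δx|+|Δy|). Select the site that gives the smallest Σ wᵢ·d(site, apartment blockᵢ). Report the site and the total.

Total weighted distance at each candidate:
  Site A (5, 11): total = 1690
  Site B (4, 4): total = 1250
  Site C (5, 12): total = 1880
  Site D (2, 12): total = 2210
  Site E (11, 6): total = 1320
Minimum is at Site B with total 1250 blocks.

Site B, total 1250 blocks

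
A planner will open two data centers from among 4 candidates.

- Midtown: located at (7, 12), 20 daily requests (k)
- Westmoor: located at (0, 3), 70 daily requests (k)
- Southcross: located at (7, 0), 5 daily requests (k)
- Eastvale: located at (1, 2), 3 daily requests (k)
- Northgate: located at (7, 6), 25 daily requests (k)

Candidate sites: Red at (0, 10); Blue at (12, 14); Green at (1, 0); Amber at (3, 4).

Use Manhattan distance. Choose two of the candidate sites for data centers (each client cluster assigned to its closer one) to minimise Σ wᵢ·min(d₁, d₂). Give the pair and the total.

Evaluate every pair (each demand assigned to the nearer of the two):
  {Blue, Amber}: total = 622
  {Red, Amber}: total = 662
  {Green, Amber}: total = 706
  {Blue, Green}: total = 756
  {Red, Green}: total = 771
  {Red, Blue}: total = 1017
Best pair: {Blue, Amber} with total 622.

{Blue, Amber}, total 622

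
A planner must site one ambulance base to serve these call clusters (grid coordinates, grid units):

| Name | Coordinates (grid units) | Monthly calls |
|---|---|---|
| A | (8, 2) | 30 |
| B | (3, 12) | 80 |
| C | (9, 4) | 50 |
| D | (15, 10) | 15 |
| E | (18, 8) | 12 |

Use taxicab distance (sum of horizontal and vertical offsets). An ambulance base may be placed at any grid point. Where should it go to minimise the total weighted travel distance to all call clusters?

(8, 10)

Manhattan distance separates: Σwᵢ(|x−xᵢ|+|y−yᵢ|) = Σwᵢ|x−xᵢ| + Σwᵢ|y−yᵢ|, so x and y are optimised independently as 1-D weighted medians.
Total weight W = 187; half = 93.5.
x-coordinate, sorted with cumulative weight:
  x=3 (B, w=80) cum 80
  x=8 (A, w=30) cum 110  ← median
  x=9 (C, w=50) cum 160
  x=15 (D, w=15) cum 175
  x=18 (E, w=12) cum 187
⇒ x* = 8
y-coordinate, sorted with cumulative weight:
  y=2 (A, w=30) cum 30
  y=4 (C, w=50) cum 80
  y=8 (E, w=12) cum 92
  y=10 (D, w=15) cum 107  ← median
  y=12 (B, w=80) cum 187
⇒ y* = 10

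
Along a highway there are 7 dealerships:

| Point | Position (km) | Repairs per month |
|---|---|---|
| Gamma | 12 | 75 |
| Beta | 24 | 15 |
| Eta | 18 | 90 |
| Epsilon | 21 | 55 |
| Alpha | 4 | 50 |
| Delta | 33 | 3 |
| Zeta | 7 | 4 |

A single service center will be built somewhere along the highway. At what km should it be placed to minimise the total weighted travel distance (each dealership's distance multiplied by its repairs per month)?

x = 18

For a sum of weighted absolute distances on a line, the optimum is the weighted median (not the mean). Total weight W = 292; half-weight = 146.
Sort by position and accumulate weight:
  km 4 (Alpha, w=50) → cum 50
  km 7 (Zeta, w=4) → cum 54
  km 12 (Gamma, w=75) → cum 129
  km 18 (Eta, w=90) → cum 219  ≥ 146 → median here
  km 21 (Epsilon, w=55) → cum 274
  km 24 (Beta, w=15) → cum 289
  km 33 (Delta, w=3) → cum 292
Optimal location: km 18.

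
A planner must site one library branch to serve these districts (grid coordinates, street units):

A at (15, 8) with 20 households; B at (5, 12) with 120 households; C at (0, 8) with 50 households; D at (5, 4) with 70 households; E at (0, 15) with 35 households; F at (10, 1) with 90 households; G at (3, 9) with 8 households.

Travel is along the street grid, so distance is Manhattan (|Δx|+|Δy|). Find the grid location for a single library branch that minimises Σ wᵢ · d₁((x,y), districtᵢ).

Manhattan distance separates: Σwᵢ(|x−xᵢ|+|y−yᵢ|) = Σwᵢ|x−xᵢ| + Σwᵢ|y−yᵢ|, so x and y are optimised independently as 1-D weighted medians.
Total weight W = 393; half = 196.5.
x-coordinate, sorted with cumulative weight:
  x=0 (C, w=50) cum 50
  x=0 (E, w=35) cum 85
  x=3 (G, w=8) cum 93
  x=5 (B, w=120) cum 213  ← median
  x=5 (D, w=70) cum 283
  x=10 (F, w=90) cum 373
  x=15 (A, w=20) cum 393
⇒ x* = 5
y-coordinate, sorted with cumulative weight:
  y=1 (F, w=90) cum 90
  y=4 (D, w=70) cum 160
  y=8 (A, w=20) cum 180
  y=8 (C, w=50) cum 230  ← median
  y=9 (G, w=8) cum 238
  y=12 (B, w=120) cum 358
  y=15 (E, w=35) cum 393
⇒ y* = 8

(5, 8)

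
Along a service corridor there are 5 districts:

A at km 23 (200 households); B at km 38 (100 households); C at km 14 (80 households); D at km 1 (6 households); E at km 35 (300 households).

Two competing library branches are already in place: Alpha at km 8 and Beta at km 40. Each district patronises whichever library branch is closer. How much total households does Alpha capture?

The indifferent point is the midpoint (8+40)/2 = 24; districts left of it (closer to Alpha at 8) go to Alpha, those right go to Beta.
  D at 1 (w=6) → Alpha
  C at 14 (w=80) → Alpha
  A at 23 (w=200) → Alpha
  E at 35 (w=300) → Beta
  B at 38 (w=100) → Beta
Alpha captures 286; Beta captures 400.

286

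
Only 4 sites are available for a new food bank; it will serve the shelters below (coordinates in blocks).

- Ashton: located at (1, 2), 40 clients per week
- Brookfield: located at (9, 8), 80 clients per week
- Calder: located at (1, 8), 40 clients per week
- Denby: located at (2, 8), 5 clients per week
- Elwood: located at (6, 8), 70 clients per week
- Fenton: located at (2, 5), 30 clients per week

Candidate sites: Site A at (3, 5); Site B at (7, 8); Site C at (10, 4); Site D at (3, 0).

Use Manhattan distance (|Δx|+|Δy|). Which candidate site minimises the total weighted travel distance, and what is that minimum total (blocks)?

Total weighted distance at each candidate:
  Site A (3, 5): total = 1590
  Site B (7, 8): total = 1215
  Site C (10, 4): total = 2250
  Site D (3, 0): total = 2675
Minimum is at Site B with total 1215 blocks.

Site B, total 1215 blocks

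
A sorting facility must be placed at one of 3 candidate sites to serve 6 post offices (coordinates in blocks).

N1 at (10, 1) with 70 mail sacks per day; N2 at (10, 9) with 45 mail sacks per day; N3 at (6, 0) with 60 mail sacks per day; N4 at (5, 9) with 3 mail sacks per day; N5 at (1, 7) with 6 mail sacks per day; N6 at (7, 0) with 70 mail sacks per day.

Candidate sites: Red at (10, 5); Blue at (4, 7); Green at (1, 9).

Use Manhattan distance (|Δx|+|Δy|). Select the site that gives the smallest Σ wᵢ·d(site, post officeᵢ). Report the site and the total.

Red, total 1653 blocks

Total weighted distance at each candidate:
  Red (10, 5): total = 1653
  Blue (4, 7): total = 2467
  Green (1, 9): total = 3509
Minimum is at Red with total 1653 blocks.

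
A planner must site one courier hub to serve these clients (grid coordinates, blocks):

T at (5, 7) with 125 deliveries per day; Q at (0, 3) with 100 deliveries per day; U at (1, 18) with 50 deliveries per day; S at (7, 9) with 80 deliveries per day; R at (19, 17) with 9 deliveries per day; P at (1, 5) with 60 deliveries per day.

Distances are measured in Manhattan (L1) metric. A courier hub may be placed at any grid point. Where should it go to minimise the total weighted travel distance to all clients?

Manhattan distance separates: Σwᵢ(|x−xᵢ|+|y−yᵢ|) = Σwᵢ|x−xᵢ| + Σwᵢ|y−yᵢ|, so x and y are optimised independently as 1-D weighted medians.
Total weight W = 424; half = 212.
x-coordinate, sorted with cumulative weight:
  x=0 (Q, w=100) cum 100
  x=1 (U, w=50) cum 150
  x=1 (P, w=60) cum 210
  x=5 (T, w=125) cum 335  ← median
  x=7 (S, w=80) cum 415
  x=19 (R, w=9) cum 424
⇒ x* = 5
y-coordinate, sorted with cumulative weight:
  y=3 (Q, w=100) cum 100
  y=5 (P, w=60) cum 160
  y=7 (T, w=125) cum 285  ← median
  y=9 (S, w=80) cum 365
  y=17 (R, w=9) cum 374
  y=18 (U, w=50) cum 424
⇒ y* = 7

(5, 7)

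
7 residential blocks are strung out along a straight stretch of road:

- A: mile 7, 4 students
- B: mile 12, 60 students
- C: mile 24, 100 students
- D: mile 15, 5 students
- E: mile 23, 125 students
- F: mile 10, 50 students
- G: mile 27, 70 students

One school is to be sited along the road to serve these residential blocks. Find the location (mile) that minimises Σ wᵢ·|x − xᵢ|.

For a sum of weighted absolute distances on a line, the optimum is the weighted median (not the mean). Total weight W = 414; half-weight = 207.
Sort by position and accumulate weight:
  mile 7 (A, w=4) → cum 4
  mile 10 (F, w=50) → cum 54
  mile 12 (B, w=60) → cum 114
  mile 15 (D, w=5) → cum 119
  mile 23 (E, w=125) → cum 244  ≥ 207 → median here
  mile 24 (C, w=100) → cum 344
  mile 27 (G, w=70) → cum 414
Optimal location: mile 23.

x = 23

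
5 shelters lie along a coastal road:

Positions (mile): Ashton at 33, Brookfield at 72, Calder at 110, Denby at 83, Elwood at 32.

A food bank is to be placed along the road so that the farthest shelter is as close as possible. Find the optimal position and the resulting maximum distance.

location 71, max distance 39

The 1-center on a line is the midpoint of the two extreme points: leftmost at 32, rightmost at 110.
Optimal location = (32 + 110)/2 = 71; maximum distance = (110 − 32)/2 = 39.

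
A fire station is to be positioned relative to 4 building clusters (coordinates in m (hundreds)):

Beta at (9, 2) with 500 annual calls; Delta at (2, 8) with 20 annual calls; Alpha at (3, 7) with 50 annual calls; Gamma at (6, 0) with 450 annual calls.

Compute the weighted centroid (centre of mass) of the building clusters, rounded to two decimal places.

The minimiser of Σwᵢ‖p−pᵢ‖² is the weighted centroid p* = (Σwᵢpᵢ)/(Σwᵢ).
Σwᵢ = 1020.
Σwᵢxᵢ = 500·9 + 20·2 + 50·3 + 450·6 = 7390.
Σwᵢyᵢ = 500·2 + 20·8 + 50·7 + 450·0 = 1510.
x* = 7390/1020 = 7.25, y* = 1510/1020 = 1.48.

(7.25, 1.48)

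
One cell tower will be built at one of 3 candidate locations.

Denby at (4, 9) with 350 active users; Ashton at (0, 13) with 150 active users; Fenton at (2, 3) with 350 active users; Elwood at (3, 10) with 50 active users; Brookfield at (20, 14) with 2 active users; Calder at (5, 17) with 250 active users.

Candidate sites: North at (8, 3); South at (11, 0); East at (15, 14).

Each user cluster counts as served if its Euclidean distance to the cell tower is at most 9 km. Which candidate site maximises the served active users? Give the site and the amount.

North, covering 750

Coverage radius r = 9 km; a point is covered iff (Δx)²+(Δy)² ≤ 9² = 81.
  North (8, 3): covers {Denby, Fenton, Elwood} → 750
  South (11, 0): covers {none} → 0
  East (15, 14): covers {Brookfield} → 2
Maximum coverage at North: 750 active users.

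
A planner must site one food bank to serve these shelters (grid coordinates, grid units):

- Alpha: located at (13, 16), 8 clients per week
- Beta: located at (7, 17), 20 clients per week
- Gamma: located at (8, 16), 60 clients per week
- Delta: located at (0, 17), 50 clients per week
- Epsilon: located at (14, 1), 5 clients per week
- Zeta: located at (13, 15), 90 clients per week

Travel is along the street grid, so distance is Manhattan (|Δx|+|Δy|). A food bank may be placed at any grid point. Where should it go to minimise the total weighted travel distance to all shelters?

(8, 16)

Manhattan distance separates: Σwᵢ(|x−xᵢ|+|y−yᵢ|) = Σwᵢ|x−xᵢ| + Σwᵢ|y−yᵢ|, so x and y are optimised independently as 1-D weighted medians.
Total weight W = 233; half = 116.5.
x-coordinate, sorted with cumulative weight:
  x=0 (Delta, w=50) cum 50
  x=7 (Beta, w=20) cum 70
  x=8 (Gamma, w=60) cum 130  ← median
  x=13 (Alpha, w=8) cum 138
  x=13 (Zeta, w=90) cum 228
  x=14 (Epsilon, w=5) cum 233
⇒ x* = 8
y-coordinate, sorted with cumulative weight:
  y=1 (Epsilon, w=5) cum 5
  y=15 (Zeta, w=90) cum 95
  y=16 (Alpha, w=8) cum 103
  y=16 (Gamma, w=60) cum 163  ← median
  y=17 (Beta, w=20) cum 183
  y=17 (Delta, w=50) cum 233
⇒ y* = 16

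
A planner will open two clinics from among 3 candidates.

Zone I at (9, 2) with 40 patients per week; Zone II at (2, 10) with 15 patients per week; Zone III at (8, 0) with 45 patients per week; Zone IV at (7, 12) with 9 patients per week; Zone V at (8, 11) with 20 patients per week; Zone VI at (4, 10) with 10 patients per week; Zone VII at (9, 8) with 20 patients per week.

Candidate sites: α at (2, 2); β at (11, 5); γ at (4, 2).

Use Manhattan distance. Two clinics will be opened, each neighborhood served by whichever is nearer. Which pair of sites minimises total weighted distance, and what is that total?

{β, γ}, total 1079

Evaluate every pair (each demand assigned to the nearer of the two):
  {β, γ}: total = 1079
  {α, β}: total = 1159
  {α, γ}: total = 1267
Best pair: {β, γ} with total 1079.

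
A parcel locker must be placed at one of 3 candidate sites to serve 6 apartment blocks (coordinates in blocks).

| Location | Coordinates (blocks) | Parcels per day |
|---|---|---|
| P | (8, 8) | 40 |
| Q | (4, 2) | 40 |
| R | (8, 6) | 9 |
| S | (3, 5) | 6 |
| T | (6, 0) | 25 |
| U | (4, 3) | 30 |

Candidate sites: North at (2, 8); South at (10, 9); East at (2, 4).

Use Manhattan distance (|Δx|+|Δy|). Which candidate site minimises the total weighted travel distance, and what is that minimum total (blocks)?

East, total 934 blocks

Total weighted distance at each candidate:
  North (2, 8): total = 1166
  South (10, 9): total = 1436
  East (2, 4): total = 934
Minimum is at East with total 934 blocks.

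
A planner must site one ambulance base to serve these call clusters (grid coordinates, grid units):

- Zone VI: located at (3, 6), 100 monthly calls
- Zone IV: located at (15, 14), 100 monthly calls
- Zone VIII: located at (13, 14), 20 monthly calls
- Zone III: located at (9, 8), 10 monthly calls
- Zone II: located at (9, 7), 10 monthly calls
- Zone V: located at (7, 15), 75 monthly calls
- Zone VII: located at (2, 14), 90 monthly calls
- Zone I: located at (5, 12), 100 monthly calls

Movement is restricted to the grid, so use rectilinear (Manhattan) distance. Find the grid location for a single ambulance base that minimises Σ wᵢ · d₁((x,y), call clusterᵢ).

Manhattan distance separates: Σwᵢ(|x−xᵢ|+|y−yᵢ|) = Σwᵢ|x−xᵢ| + Σwᵢ|y−yᵢ|, so x and y are optimised independently as 1-D weighted medians.
Total weight W = 505; half = 252.5.
x-coordinate, sorted with cumulative weight:
  x=2 (Zone VII, w=90) cum 90
  x=3 (Zone VI, w=100) cum 190
  x=5 (Zone I, w=100) cum 290  ← median
  x=7 (Zone V, w=75) cum 365
  x=9 (Zone III, w=10) cum 375
  x=9 (Zone II, w=10) cum 385
  x=13 (Zone VIII, w=20) cum 405
  x=15 (Zone IV, w=100) cum 505
⇒ x* = 5
y-coordinate, sorted with cumulative weight:
  y=6 (Zone VI, w=100) cum 100
  y=7 (Zone II, w=10) cum 110
  y=8 (Zone III, w=10) cum 120
  y=12 (Zone I, w=100) cum 220
  y=14 (Zone IV, w=100) cum 320  ← median
  y=14 (Zone VIII, w=20) cum 340
  y=14 (Zone VII, w=90) cum 430
  y=15 (Zone V, w=75) cum 505
⇒ y* = 14

(5, 14)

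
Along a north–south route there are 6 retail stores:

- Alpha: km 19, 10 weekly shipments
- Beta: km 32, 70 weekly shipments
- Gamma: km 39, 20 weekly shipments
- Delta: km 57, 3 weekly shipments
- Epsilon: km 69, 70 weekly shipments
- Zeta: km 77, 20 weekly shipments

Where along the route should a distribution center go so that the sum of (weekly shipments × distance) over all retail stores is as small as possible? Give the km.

For a sum of weighted absolute distances on a line, the optimum is the weighted median (not the mean). Total weight W = 193; half-weight = 96.5.
Sort by position and accumulate weight:
  km 19 (Alpha, w=10) → cum 10
  km 32 (Beta, w=70) → cum 80
  km 39 (Gamma, w=20) → cum 100  ≥ 96.5 → median here
  km 57 (Delta, w=3) → cum 103
  km 69 (Epsilon, w=70) → cum 173
  km 77 (Zeta, w=20) → cum 193
Optimal location: km 39.

x = 39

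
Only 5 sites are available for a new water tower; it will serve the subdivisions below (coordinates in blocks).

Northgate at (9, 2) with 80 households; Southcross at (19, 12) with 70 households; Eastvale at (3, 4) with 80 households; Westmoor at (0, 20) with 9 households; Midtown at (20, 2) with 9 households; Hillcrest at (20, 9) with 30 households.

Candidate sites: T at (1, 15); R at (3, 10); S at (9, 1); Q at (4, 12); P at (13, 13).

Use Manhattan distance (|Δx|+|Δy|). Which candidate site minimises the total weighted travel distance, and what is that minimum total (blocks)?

Total weighted distance at each candidate:
  T (1, 15): total = 5282
  R (3, 10): total = 3742
  S (9, 1): total = 3200
  Q (4, 12): total = 3882
  P (13, 13): total = 3882
Minimum is at S with total 3200 blocks.

S, total 3200 blocks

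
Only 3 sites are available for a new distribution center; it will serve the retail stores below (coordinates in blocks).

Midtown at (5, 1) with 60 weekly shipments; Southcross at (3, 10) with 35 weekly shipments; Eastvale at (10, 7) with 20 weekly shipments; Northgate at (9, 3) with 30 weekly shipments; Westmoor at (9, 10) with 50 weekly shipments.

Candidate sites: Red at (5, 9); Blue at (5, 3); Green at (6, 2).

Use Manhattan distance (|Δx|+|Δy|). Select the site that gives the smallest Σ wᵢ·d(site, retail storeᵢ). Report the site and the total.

Red, total 1275 blocks

Total weighted distance at each candidate:
  Red (5, 9): total = 1275
  Blue (5, 3): total = 1285
  Green (6, 2): total = 1355
Minimum is at Red with total 1275 blocks.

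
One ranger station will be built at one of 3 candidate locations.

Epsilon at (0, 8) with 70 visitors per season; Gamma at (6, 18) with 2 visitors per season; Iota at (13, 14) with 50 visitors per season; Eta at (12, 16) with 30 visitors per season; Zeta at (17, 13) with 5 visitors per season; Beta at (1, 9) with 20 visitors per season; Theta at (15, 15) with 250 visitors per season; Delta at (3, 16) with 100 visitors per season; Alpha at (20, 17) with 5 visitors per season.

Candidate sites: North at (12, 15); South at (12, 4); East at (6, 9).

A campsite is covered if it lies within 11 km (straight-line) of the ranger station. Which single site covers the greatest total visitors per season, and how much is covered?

East, covering 522

Coverage radius r = 11 km; a point is covered iff (Δx)²+(Δy)² ≤ 11² = 121.
  North (12, 15): covers {Gamma, Iota, Eta, Zeta, Theta, Delta, Alpha} → 442
  South (12, 4): covers {Iota, Zeta} → 55
  East (6, 9): covers {Epsilon, Gamma, Iota, Eta, Beta, Theta, Delta} → 522
Maximum coverage at East: 522 visitors per season.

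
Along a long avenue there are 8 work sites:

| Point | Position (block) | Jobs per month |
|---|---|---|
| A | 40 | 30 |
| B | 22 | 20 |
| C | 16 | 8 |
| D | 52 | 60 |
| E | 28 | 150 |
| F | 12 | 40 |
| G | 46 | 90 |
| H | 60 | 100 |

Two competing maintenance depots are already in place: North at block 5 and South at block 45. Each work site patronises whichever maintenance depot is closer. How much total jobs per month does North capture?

68

The indifferent point is the midpoint (5+45)/2 = 25; work sites left of it (closer to North at 5) go to North, those right go to South.
  F at 12 (w=40) → North
  C at 16 (w=8) → North
  B at 22 (w=20) → North
  E at 28 (w=150) → South
  A at 40 (w=30) → South
  G at 46 (w=90) → South
  D at 52 (w=60) → South
  H at 60 (w=100) → South
North captures 68; South captures 430.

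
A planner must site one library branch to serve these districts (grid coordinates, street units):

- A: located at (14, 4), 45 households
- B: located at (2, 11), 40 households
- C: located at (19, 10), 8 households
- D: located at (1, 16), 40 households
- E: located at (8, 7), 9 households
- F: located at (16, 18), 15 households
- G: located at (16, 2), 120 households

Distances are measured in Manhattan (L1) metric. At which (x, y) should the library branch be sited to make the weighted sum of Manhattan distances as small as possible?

(16, 4)

Manhattan distance separates: Σwᵢ(|x−xᵢ|+|y−yᵢ|) = Σwᵢ|x−xᵢ| + Σwᵢ|y−yᵢ|, so x and y are optimised independently as 1-D weighted medians.
Total weight W = 277; half = 138.5.
x-coordinate, sorted with cumulative weight:
  x=1 (D, w=40) cum 40
  x=2 (B, w=40) cum 80
  x=8 (E, w=9) cum 89
  x=14 (A, w=45) cum 134
  x=16 (F, w=15) cum 149  ← median
  x=16 (G, w=120) cum 269
  x=19 (C, w=8) cum 277
⇒ x* = 16
y-coordinate, sorted with cumulative weight:
  y=2 (G, w=120) cum 120
  y=4 (A, w=45) cum 165  ← median
  y=7 (E, w=9) cum 174
  y=10 (C, w=8) cum 182
  y=11 (B, w=40) cum 222
  y=16 (D, w=40) cum 262
  y=18 (F, w=15) cum 277
⇒ y* = 4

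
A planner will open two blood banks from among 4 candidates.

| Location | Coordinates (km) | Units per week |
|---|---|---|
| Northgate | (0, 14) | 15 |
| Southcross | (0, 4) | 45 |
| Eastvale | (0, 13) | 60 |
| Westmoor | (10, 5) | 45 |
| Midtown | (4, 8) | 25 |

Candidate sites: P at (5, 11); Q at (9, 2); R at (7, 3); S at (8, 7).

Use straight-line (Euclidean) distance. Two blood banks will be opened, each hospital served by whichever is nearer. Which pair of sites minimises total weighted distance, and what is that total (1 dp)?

{P, R}, total 970.1

Evaluate every pair (each demand assigned to the nearer of the two):
  {P, R}: total = 970.1
  {P, S}: total = 1001.4
  {P, Q}: total = 1019.0
  {R, S}: total = 1308.0
  {Q, S}: total = 1374.3
  {Q, R}: total = 1534.2
Best pair: {P, R} with total 970.1.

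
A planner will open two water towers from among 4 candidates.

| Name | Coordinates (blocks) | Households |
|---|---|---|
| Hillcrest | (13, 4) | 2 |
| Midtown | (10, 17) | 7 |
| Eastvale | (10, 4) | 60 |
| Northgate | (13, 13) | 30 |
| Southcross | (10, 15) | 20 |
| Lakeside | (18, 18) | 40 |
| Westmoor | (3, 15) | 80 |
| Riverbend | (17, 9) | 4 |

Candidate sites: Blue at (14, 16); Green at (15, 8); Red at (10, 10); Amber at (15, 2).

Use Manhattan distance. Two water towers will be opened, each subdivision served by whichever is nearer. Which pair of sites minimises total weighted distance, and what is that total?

Evaluate every pair (each demand assigned to the nearer of the two):
  {Blue, Red}: total = 1865
  {Blue, Amber}: total = 1919
  {Blue, Green}: total = 2019
  {Green, Red}: total = 2193
  {Red, Amber}: total = 2329
  {Green, Amber}: total = 3028
Best pair: {Blue, Red} with total 1865.

{Blue, Red}, total 1865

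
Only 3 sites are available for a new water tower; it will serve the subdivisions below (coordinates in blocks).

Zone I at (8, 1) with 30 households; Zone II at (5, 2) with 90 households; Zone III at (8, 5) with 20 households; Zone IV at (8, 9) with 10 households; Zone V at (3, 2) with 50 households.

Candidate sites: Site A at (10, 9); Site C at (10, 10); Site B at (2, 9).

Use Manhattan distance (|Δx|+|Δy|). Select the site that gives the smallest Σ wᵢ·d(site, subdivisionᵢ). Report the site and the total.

Site B, total 1980 blocks

Total weighted distance at each candidate:
  Site A (10, 9): total = 2220
  Site C (10, 10): total = 2420
  Site B (2, 9): total = 1980
Minimum is at Site B with total 1980 blocks.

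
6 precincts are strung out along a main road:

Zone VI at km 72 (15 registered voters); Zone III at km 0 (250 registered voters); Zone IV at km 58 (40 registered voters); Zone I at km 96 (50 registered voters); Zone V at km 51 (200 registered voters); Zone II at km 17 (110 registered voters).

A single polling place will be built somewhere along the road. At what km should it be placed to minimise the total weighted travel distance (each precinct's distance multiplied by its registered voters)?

x = 17

For a sum of weighted absolute distances on a line, the optimum is the weighted median (not the mean). Total weight W = 665; half-weight = 332.5.
Sort by position and accumulate weight:
  km 0 (Zone III, w=250) → cum 250
  km 17 (Zone II, w=110) → cum 360  ≥ 332.5 → median here
  km 51 (Zone V, w=200) → cum 560
  km 58 (Zone IV, w=40) → cum 600
  km 72 (Zone VI, w=15) → cum 615
  km 96 (Zone I, w=50) → cum 665
Optimal location: km 17.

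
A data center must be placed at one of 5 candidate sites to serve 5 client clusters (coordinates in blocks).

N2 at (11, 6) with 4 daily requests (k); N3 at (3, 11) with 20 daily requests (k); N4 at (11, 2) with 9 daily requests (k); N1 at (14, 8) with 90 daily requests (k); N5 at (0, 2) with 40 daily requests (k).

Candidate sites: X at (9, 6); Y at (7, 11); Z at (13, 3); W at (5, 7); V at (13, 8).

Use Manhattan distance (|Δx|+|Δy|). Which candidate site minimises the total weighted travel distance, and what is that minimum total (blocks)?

V, total 1198 blocks

Total weighted distance at each candidate:
  X (9, 6): total = 1432
  Y (7, 11): total = 1773
  Z (13, 3): total = 1507
  W (5, 7): total = 1547
  V (13, 8): total = 1198
Minimum is at V with total 1198 blocks.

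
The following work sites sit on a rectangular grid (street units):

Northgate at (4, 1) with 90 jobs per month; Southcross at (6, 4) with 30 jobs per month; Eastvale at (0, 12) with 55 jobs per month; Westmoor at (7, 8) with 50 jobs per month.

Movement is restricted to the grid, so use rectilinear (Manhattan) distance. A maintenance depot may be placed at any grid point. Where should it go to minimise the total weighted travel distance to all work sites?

Manhattan distance separates: Σwᵢ(|x−xᵢ|+|y−yᵢ|) = Σwᵢ|x−xᵢ| + Σwᵢ|y−yᵢ|, so x and y are optimised independently as 1-D weighted medians.
Total weight W = 225; half = 112.5.
x-coordinate, sorted with cumulative weight:
  x=0 (Eastvale, w=55) cum 55
  x=4 (Northgate, w=90) cum 145  ← median
  x=6 (Southcross, w=30) cum 175
  x=7 (Westmoor, w=50) cum 225
⇒ x* = 4
y-coordinate, sorted with cumulative weight:
  y=1 (Northgate, w=90) cum 90
  y=4 (Southcross, w=30) cum 120  ← median
  y=8 (Westmoor, w=50) cum 170
  y=12 (Eastvale, w=55) cum 225
⇒ y* = 4

(4, 4)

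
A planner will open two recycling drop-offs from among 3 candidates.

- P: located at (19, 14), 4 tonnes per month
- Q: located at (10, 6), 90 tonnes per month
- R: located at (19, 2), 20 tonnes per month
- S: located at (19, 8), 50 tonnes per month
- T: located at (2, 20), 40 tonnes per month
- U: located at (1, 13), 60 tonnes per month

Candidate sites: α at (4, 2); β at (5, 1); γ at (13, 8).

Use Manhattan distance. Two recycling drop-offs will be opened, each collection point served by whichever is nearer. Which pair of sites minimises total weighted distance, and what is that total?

{α, γ}, total 2678

Evaluate every pair (each demand assigned to the nearer of the two):
  {α, γ}: total = 2678
  {β, γ}: total = 2878
  {α, β}: total = 3998
Best pair: {α, γ} with total 2678.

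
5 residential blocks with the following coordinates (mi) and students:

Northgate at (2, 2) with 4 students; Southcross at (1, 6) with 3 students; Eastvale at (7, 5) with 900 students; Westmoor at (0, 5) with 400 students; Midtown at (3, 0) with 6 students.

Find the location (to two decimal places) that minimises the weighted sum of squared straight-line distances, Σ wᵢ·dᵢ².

(4.82, 4.97)

The minimiser of Σwᵢ‖p−pᵢ‖² is the weighted centroid p* = (Σwᵢpᵢ)/(Σwᵢ).
Σwᵢ = 1313.
Σwᵢxᵢ = 4·2 + 3·1 + 900·7 + 400·0 + 6·3 = 6329.
Σwᵢyᵢ = 4·2 + 3·6 + 900·5 + 400·5 + 6·0 = 6526.
x* = 6329/1313 = 4.82, y* = 6526/1313 = 4.97.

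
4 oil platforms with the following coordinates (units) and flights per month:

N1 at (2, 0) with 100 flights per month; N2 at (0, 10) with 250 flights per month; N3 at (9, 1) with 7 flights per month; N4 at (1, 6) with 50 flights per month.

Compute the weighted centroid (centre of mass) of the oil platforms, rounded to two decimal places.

The minimiser of Σwᵢ‖p−pᵢ‖² is the weighted centroid p* = (Σwᵢpᵢ)/(Σwᵢ).
Σwᵢ = 407.
Σwᵢxᵢ = 100·2 + 250·0 + 7·9 + 50·1 = 313.
Σwᵢyᵢ = 100·0 + 250·10 + 7·1 + 50·6 = 2807.
x* = 313/407 = 0.77, y* = 2807/407 = 6.90.

(0.77, 6.90)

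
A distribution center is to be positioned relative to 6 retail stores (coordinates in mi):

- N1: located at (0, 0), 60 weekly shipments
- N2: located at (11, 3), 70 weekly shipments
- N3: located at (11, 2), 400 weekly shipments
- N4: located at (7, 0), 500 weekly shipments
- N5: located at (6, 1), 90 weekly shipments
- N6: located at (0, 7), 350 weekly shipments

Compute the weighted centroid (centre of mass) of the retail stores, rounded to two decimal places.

(6.27, 2.41)

The minimiser of Σwᵢ‖p−pᵢ‖² is the weighted centroid p* = (Σwᵢpᵢ)/(Σwᵢ).
Σwᵢ = 1470.
Σwᵢxᵢ = 60·0 + 70·11 + 400·11 + 500·7 + 90·6 + 350·0 = 9210.
Σwᵢyᵢ = 60·0 + 70·3 + 400·2 + 500·0 + 90·1 + 350·7 = 3550.
x* = 9210/1470 = 6.27, y* = 3550/1470 = 2.41.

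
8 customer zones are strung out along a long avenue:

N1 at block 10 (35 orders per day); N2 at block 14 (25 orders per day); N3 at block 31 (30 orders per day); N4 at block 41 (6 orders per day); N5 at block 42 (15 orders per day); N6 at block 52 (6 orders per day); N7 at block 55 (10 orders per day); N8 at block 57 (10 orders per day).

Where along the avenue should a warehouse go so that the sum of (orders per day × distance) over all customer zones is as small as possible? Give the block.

x = 31

For a sum of weighted absolute distances on a line, the optimum is the weighted median (not the mean). Total weight W = 137; half-weight = 68.5.
Sort by position and accumulate weight:
  block 10 (N1, w=35) → cum 35
  block 14 (N2, w=25) → cum 60
  block 31 (N3, w=30) → cum 90  ≥ 68.5 → median here
  block 41 (N4, w=6) → cum 96
  block 42 (N5, w=15) → cum 111
  block 52 (N6, w=6) → cum 117
  block 55 (N7, w=10) → cum 127
  block 57 (N8, w=10) → cum 137
Optimal location: block 31.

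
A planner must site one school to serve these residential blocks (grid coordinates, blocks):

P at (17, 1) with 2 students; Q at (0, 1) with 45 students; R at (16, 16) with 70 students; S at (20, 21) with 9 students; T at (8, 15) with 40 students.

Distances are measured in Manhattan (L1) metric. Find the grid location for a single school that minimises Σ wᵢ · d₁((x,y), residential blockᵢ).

Manhattan distance separates: Σwᵢ(|x−xᵢ|+|y−yᵢ|) = Σwᵢ|x−xᵢ| + Σwᵢ|y−yᵢ|, so x and y are optimised independently as 1-D weighted medians.
Total weight W = 166; half = 83.
x-coordinate, sorted with cumulative weight:
  x=0 (Q, w=45) cum 45
  x=8 (T, w=40) cum 85  ← median
  x=16 (R, w=70) cum 155
  x=17 (P, w=2) cum 157
  x=20 (S, w=9) cum 166
⇒ x* = 8
y-coordinate, sorted with cumulative weight:
  y=1 (P, w=2) cum 2
  y=1 (Q, w=45) cum 47
  y=15 (T, w=40) cum 87  ← median
  y=16 (R, w=70) cum 157
  y=21 (S, w=9) cum 166
⇒ y* = 15

(8, 15)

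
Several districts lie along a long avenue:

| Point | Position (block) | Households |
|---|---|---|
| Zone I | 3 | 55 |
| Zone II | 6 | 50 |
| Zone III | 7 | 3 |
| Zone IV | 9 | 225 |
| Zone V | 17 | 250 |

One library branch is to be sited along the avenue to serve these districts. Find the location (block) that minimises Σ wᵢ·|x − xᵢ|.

x = 9

For a sum of weighted absolute distances on a line, the optimum is the weighted median (not the mean). Total weight W = 583; half-weight = 291.5.
Sort by position and accumulate weight:
  block 3 (Zone I, w=55) → cum 55
  block 6 (Zone II, w=50) → cum 105
  block 7 (Zone III, w=3) → cum 108
  block 9 (Zone IV, w=225) → cum 333  ≥ 291.5 → median here
  block 17 (Zone V, w=250) → cum 583
Optimal location: block 9.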